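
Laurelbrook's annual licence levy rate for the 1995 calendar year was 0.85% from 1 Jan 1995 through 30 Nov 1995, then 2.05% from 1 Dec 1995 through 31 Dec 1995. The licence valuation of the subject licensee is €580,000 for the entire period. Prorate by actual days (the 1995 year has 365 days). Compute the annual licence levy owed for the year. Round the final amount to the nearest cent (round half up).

€5,521.12

1 Jan – 30 Nov 1995: 334 days at 0.85% → €580,000 × 0.85% × 334/365 = €4,511.2877
1 Dec – 31 Dec 1995: 31 days at 2.05% → €580,000 × 2.05% × 31/365 = €1,009.8356
Total = €5,521.1233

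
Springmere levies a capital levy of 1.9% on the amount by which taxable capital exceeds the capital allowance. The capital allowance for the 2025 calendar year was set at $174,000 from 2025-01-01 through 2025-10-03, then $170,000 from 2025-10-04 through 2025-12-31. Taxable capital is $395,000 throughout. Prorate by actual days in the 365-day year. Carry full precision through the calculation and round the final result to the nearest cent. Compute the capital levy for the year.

2025-01-01 to 2025-10-03: 276 days, exemption $174,000 → ($395,000 − $174,000) × 1.9% × 276/365 = $3,175.1342
2025-10-04 to 2025-12-31: 89 days, exemption $170,000 → ($395,000 − $170,000) × 1.9% × 89/365 = $1,042.3973
Total = $4,217.5315

$4,217.53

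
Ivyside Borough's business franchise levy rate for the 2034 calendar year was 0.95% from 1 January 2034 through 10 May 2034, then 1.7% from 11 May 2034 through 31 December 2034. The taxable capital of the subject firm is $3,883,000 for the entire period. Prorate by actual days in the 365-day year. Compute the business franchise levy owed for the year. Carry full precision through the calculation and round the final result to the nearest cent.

1 January – 10 May 2034: 130 days at 0.95% → $3,883,000 × 0.95% × 130/365 = $13,138.3699
11 May – 31 December 2034: 235 days at 1.7% → $3,883,000 × 1.7% × 235/365 = $42,500.2329
Total = $55,638.6027

$55,638.60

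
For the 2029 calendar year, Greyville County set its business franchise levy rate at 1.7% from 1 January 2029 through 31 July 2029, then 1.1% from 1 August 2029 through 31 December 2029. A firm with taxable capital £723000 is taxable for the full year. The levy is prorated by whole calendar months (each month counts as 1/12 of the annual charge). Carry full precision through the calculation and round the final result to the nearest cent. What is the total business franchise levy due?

£10483.50

1 January – 31 July 2029: 7 months at 1.7% → £723000 × 1.7% × 7/12 = £7169.7500
1 August – 31 December 2029: 5 months at 1.1% → £723000 × 1.1% × 5/12 = £3313.7500
Total = £10483.5000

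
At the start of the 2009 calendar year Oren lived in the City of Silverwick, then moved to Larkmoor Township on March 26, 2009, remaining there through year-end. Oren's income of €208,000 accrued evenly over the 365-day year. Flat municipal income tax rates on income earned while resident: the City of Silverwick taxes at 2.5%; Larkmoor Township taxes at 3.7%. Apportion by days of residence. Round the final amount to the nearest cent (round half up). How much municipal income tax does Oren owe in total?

€7,121.58

The City of Silverwick, January 1 – March 25, 2009: 84 days → €208,000 × 2.5% × 84/365 = €1,196.7123
Larkmoor Township, March 26 – December 31, 2009: 281 days → €208,000 × 3.7% × 281/365 = €5,924.8658
Total = €7,121.5781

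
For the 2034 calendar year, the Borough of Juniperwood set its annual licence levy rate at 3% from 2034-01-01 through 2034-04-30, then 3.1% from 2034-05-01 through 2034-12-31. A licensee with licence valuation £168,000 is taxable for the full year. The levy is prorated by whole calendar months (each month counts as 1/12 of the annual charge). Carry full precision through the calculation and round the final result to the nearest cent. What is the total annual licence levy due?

£5,152.00

2034-01-01 to 2034-04-30: 4 months at 3% → £168,000 × 3% × 4/12 = £1,680.0000
2034-05-01 to 2034-12-31: 8 months at 3.1% → £168,000 × 3.1% × 8/12 = £3,472.0000
Total = £5,152.0000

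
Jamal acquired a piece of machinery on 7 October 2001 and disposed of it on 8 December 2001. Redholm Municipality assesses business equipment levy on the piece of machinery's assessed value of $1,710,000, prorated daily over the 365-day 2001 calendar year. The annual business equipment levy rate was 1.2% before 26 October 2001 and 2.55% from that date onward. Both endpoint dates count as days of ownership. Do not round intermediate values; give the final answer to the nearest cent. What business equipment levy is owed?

$6,324.66

7 October – 25 October 2001: 19 days at 1.2% → $1,710,000 × 1.2% × 19/365 = $1,068.1644
26 October – 8 December 2001: 44 days at 2.55% → $1,710,000 × 2.55% × 44/365 = $5,256.4932
Total = $6,324.6575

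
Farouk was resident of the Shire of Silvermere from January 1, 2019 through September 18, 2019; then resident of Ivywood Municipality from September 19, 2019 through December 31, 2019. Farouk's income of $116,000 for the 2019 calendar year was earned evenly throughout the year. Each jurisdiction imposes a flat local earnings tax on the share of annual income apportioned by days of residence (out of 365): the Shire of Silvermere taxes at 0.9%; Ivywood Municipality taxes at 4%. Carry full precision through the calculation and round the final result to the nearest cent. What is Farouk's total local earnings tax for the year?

$2,068.61

The Shire of Silvermere, January 1 – September 18, 2019: 261 days → $116,000 × 0.9% × 261/365 = $746.5315
Ivywood Municipality, September 19 – December 31, 2019: 104 days → $116,000 × 4% × 104/365 = $1,322.0822
Total = $2,068.6137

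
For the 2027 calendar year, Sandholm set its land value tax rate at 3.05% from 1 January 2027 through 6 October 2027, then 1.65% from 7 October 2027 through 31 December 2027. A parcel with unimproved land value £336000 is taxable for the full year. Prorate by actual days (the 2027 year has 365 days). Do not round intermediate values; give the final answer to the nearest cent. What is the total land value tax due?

£9139.66

1 January – 6 October 2027: 279 days at 3.05% → £336000 × 3.05% × 279/365 = £7833.4027
7 October – 31 December 2027: 86 days at 1.65% → £336000 × 1.65% × 86/365 = £1306.2575
Total = £9139.6603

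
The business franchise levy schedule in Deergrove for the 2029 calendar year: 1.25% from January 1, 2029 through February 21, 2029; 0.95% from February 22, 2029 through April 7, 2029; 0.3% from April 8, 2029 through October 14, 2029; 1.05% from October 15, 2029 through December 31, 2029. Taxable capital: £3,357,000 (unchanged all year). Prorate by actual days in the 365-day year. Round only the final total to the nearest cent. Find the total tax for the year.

January 1 – February 21, 2029: 52 days at 1.25% → £3,357,000 × 1.25% × 52/365 = £5,978.2192
February 22 – April 7, 2029: 45 days at 0.95% → £3,357,000 × 0.95% × 45/365 = £3,931.8288
April 8 – October 14, 2029: 190 days at 0.3% → £3,357,000 × 0.3% × 190/365 = £5,242.4384
October 15 – December 31, 2029: 78 days at 1.05% → £3,357,000 × 1.05% × 78/365 = £7,532.5562
Total = £22,685.0425

£22,685.04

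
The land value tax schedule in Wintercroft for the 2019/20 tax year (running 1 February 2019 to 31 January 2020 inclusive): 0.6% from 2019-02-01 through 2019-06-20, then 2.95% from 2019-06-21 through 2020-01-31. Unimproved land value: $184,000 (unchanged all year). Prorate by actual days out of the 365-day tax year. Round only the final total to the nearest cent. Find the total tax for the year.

$3,769.48

2019-02-01 to 2019-06-20: 140 days at 0.6% → $184,000 × 0.6% × 140/365 = $423.4521
2019-06-21 to 2020-01-31: 225 days at 2.95% → $184,000 × 2.95% × 225/365 = $3,346.0274
Total = $3,769.4795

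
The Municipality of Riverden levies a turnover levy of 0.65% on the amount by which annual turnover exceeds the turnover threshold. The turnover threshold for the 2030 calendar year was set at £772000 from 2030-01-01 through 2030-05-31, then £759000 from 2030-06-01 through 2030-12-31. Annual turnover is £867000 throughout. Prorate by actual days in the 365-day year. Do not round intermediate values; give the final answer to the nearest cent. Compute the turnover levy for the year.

2030-01-01 to 2030-05-31: 151 days, exemption £772000 → (£867000 − £772000) × 0.65% × 151/365 = £255.4589
2030-06-01 to 2030-12-31: 214 days, exemption £759000 → (£867000 − £759000) × 0.65% × 214/365 = £411.5836
Total = £667.0425

£667.04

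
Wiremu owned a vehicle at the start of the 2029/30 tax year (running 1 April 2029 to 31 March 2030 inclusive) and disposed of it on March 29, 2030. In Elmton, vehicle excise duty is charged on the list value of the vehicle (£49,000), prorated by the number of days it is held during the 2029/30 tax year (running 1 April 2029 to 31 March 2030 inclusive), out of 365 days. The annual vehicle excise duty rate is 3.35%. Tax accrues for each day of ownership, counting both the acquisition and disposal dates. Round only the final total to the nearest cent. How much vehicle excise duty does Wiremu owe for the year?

£1,632.51

Days held (April 1, 2029 – March 29, 2030): 363 out of 365
Tax = £49,000 × 3.35% × 363/365 = £1,632.5055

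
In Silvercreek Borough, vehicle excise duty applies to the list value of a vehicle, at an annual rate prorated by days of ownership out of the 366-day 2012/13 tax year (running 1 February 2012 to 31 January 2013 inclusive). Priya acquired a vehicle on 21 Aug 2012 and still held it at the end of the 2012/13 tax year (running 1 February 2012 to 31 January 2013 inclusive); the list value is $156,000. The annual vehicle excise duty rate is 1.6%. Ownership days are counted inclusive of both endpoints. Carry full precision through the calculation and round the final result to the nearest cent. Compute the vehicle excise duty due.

$1,118.43

Days held (21 Aug 2012 – 31 Jan 2013): 164 out of 366
Tax = $156,000 × 1.6% × 164/366 = $1,118.4262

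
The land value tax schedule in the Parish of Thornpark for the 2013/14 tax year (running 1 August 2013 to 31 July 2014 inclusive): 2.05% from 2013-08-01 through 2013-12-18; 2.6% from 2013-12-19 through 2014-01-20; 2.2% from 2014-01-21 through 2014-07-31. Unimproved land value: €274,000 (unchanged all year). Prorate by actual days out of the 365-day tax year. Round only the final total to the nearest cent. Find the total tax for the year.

2013-08-01 to 2013-12-18: 140 days at 2.05% → €274,000 × 2.05% × 140/365 = €2,154.4658
2013-12-19 to 2014-01-20: 33 days at 2.6% → €274,000 × 2.6% × 33/365 = €644.0877
2014-01-21 to 2014-07-31: 192 days at 2.2% → €274,000 × 2.2% × 192/365 = €3,170.8932
Total = €5,969.4466

€5,969.45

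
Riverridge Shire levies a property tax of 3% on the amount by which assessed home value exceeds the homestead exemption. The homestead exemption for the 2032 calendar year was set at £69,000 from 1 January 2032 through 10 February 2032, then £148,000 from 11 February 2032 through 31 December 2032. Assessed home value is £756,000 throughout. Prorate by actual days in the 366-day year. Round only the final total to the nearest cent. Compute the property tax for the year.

1 January – 10 February 2032: 41 days, exemption £69,000 → (£756,000 − £69,000) × 3% × 41/366 = £2,308.7705
11 February – 31 December 2032: 325 days, exemption £148,000 → (£756,000 − £148,000) × 3% × 325/366 = £16,196.7213
Total = £18,505.4918

£18,505.49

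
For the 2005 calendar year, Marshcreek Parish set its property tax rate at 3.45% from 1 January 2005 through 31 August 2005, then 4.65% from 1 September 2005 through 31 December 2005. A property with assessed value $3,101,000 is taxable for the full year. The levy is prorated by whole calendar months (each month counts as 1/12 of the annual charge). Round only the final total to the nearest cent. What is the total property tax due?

$119,388.50

1 January – 31 August 2005: 8 months at 3.45% → $3,101,000 × 3.45% × 8/12 = $71,323.0000
1 September – 31 December 2005: 4 months at 4.65% → $3,101,000 × 4.65% × 4/12 = $48,065.5000
Total = $119,388.5000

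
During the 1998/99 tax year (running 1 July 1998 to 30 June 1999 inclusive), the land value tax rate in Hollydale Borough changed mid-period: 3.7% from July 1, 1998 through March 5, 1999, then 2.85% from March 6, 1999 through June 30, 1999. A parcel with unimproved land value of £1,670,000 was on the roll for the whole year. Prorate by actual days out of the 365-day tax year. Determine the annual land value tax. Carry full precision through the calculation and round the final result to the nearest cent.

July 1, 1998 – March 5, 1999: 248 days at 3.7% → £1,670,000 × 3.7% × 248/365 = £41,983.3425
March 6 – June 30, 1999: 117 days at 2.85% → £1,670,000 × 2.85% × 117/365 = £15,256.4795
Total = £57,239.8219

£57,239.82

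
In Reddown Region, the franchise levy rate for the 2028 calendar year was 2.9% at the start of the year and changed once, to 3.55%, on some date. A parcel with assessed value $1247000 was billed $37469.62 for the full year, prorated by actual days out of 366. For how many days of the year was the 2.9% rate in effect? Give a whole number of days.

307 days

Let d = days at the first rate; then 366 − d days at the second rate.
$1247000 × [2.9%·d + 3.55%·(366−d)] / 366 = $37469.62
Solving gives d = 307, so the new rate took effect on November 3, 2028.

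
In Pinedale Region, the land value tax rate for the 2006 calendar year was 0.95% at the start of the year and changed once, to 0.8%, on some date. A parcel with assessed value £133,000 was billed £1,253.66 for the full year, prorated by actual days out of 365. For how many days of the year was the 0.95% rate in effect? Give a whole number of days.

347 days

Let d = days at the first rate; then 365 − d days at the second rate.
£133,000 × [0.95%·d + 0.8%·(365−d)] / 365 = £1,253.66
Solving gives d = 347, so the new rate took effect on 14 Dec 2006.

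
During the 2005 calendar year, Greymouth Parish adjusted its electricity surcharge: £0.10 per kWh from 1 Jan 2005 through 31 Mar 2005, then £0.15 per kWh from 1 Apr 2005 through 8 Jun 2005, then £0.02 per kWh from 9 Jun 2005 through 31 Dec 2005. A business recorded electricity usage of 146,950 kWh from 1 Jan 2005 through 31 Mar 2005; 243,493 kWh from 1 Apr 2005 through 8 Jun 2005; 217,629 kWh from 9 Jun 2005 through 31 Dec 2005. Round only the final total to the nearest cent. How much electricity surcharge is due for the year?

1 Jan – 31 Mar 2005: 146,950 kWh at £0.10/kWh → £14,695.00
1 Apr – 8 Jun 2005: 243,493 kWh at £0.15/kWh → £36,523.95
9 Jun – 31 Dec 2005: 217,629 kWh at £0.02/kWh → £4,352.58

£55,571.53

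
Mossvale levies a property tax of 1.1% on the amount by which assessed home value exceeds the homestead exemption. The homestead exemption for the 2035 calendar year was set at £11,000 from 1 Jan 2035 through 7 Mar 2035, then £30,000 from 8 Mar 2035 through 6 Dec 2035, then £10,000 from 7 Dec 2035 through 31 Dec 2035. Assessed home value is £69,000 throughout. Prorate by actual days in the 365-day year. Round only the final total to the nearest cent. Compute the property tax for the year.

£481.86

1 Jan – 7 Mar 2035: 66 days, exemption £11,000 → (£69,000 − £11,000) × 1.1% × 66/365 = £115.3644
8 Mar – 6 Dec 2035: 274 days, exemption £30,000 → (£69,000 − £30,000) × 1.1% × 274/365 = £322.0438
7 Dec – 31 Dec 2035: 25 days, exemption £10,000 → (£69,000 − £10,000) × 1.1% × 25/365 = £44.4521
Total = £481.8603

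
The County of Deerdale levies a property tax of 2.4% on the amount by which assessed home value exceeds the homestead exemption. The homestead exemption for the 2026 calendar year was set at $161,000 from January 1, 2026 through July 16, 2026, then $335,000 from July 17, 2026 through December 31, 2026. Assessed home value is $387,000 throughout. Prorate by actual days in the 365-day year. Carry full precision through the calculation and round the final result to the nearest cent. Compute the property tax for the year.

$3,501.90

January 1 – July 16, 2026: 197 days, exemption $161,000 → ($387,000 − $161,000) × 2.4% × 197/365 = $2,927.4740
July 17 – December 31, 2026: 168 days, exemption $335,000 → ($387,000 − $335,000) × 2.4% × 168/365 = $574.4219
Total = $3,501.8959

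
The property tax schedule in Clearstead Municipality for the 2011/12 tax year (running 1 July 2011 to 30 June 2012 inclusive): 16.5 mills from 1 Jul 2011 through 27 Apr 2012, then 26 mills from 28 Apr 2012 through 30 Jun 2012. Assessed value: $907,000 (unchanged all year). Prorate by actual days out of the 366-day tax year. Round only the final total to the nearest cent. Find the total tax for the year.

1 Jul 2011 – 27 Apr 2012: 302 days at 16.5 mills → $907,000 × 1.65% × 302/366 = $12,348.5820
28 Apr – 30 Jun 2012: 64 days at 26 mills → $907,000 × 2.6% × 64/366 = $4,123.6284
Total = $16,472.2104

$16,472.21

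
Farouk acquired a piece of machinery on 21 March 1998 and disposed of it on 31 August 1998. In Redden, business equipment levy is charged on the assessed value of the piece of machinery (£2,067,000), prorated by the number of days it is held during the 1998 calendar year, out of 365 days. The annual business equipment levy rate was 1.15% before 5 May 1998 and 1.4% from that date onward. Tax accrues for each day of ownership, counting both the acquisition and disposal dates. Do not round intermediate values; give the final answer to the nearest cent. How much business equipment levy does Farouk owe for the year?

£12,365.19

21 March – 4 May 1998: 45 days at 1.15% → £2,067,000 × 1.15% × 45/365 = £2,930.6096
5 May – 31 August 1998: 119 days at 1.4% → £2,067,000 × 1.4% × 119/365 = £9,434.5808
Total = £12,365.1904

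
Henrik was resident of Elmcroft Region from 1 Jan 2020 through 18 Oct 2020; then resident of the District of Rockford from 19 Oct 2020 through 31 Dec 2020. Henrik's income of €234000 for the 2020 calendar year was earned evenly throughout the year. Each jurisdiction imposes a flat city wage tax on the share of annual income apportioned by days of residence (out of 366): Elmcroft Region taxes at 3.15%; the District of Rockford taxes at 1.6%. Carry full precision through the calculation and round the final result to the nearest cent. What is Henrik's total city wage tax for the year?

€6637.67

Elmcroft Region, 1 Jan – 18 Oct 2020: 292 days → €234000 × 3.15% × 292/366 = €5880.6885
The District of Rockford, 19 Oct – 31 Dec 2020: 74 days → €234000 × 1.6% × 74/366 = €756.9836
Total = €6637.6721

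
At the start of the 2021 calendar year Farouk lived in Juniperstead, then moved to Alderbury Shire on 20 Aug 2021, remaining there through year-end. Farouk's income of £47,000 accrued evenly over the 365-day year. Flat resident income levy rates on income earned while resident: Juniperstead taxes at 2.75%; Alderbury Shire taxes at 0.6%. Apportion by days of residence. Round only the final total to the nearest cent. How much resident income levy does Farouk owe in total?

Juniperstead, 1 Jan – 19 Aug 2021: 231 days → £47,000 × 2.75% × 231/365 = £817.9932
Alderbury Shire, 20 Aug – 31 Dec 2021: 134 days → £47,000 × 0.6% × 134/365 = £103.5288
Total = £921.5219

£921.52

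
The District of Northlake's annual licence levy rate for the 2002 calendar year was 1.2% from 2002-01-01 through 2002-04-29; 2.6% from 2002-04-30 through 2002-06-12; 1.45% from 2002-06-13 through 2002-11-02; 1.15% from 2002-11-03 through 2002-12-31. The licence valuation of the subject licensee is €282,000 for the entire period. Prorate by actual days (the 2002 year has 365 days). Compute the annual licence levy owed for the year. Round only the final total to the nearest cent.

2002-01-01 to 2002-04-29: 119 days at 1.2% → €282,000 × 1.2% × 119/365 = €1,103.2767
2002-04-30 to 2002-06-12: 44 days at 2.6% → €282,000 × 2.6% × 44/365 = €883.8575
2002-06-13 to 2002-11-02: 143 days at 1.45% → €282,000 × 1.45% × 143/365 = €1,601.9918
2002-11-03 to 2002-12-31: 59 days at 1.15% → €282,000 × 1.15% × 59/365 = €524.2110
Total = €4,113.3370

€4,113.34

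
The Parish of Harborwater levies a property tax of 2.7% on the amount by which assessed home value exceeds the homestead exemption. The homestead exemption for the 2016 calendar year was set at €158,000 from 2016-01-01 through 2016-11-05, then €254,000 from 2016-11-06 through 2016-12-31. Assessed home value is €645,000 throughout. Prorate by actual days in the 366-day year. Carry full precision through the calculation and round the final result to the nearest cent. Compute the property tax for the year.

2016-01-01 to 2016-11-05: 310 days, exemption €158,000 → (€645,000 − €158,000) × 2.7% × 310/366 = €11,137.1311
2016-11-06 to 2016-12-31: 56 days, exemption €254,000 → (€645,000 − €254,000) × 2.7% × 56/366 = €1,615.2787
Total = €12,752.4098

€12,752.41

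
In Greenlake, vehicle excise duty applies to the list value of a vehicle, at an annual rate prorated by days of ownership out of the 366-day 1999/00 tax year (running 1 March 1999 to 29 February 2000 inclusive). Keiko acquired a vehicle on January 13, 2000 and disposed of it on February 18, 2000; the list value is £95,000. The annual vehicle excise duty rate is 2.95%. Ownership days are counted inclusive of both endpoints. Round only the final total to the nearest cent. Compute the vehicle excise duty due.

Days held (January 13 – February 18, 2000): 37 out of 366
Tax = £95,000 × 2.95% × 37/366 = £283.3128

£283.31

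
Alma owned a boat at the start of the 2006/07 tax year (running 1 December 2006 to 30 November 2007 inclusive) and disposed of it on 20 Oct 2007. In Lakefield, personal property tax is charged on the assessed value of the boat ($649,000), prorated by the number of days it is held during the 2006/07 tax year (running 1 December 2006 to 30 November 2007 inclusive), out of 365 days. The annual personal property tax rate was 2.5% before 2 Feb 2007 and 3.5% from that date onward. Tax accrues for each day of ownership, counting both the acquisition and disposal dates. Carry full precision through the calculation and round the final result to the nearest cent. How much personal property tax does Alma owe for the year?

1 Dec 2006 – 1 Feb 2007: 63 days at 2.5% → $649,000 × 2.5% × 63/365 = $2,800.4795
2 Feb – 20 Oct 2007: 261 days at 3.5% → $649,000 × 3.5% × 261/365 = $16,242.7808
Total = $19,043.2603

$19,043.26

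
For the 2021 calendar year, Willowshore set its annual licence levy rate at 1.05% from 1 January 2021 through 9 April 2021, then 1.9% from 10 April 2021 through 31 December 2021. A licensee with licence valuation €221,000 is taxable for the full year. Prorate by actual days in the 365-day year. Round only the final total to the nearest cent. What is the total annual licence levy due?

€3,689.49

1 January – 9 April 2021: 99 days at 1.05% → €221,000 × 1.05% × 99/365 = €629.3959
10 April – 31 December 2021: 266 days at 1.9% → €221,000 × 1.9% × 266/365 = €3,060.0932
Total = €3,689.4890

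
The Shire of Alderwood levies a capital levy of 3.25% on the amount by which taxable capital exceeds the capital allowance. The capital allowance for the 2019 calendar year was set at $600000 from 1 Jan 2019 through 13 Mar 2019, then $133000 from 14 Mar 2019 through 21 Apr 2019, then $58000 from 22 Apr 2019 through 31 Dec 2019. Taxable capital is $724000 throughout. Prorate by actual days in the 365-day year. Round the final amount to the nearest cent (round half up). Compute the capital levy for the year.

$17909.82

1 Jan – 13 Mar 2019: 72 days, exemption $600000 → ($724000 − $600000) × 3.25% × 72/365 = $794.9589
14 Mar – 21 Apr 2019: 39 days, exemption $133000 → ($724000 − $133000) × 3.25% × 39/365 = $2052.3082
22 Apr – 31 Dec 2019: 254 days, exemption $58000 → ($724000 − $58000) × 3.25% × 254/365 = $15062.5479
Total = $17909.8151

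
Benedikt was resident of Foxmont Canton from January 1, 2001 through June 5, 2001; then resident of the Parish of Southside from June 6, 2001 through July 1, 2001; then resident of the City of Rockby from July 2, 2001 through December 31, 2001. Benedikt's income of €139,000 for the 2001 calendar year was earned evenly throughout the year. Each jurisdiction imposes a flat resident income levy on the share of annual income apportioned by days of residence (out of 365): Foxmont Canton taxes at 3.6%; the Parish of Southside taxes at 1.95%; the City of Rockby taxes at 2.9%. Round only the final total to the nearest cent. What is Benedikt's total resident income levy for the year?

€4,352.79

Foxmont Canton, January 1 – June 5, 2001: 156 days → €139,000 × 3.6% × 156/365 = €2,138.6959
The Parish of Southside, June 6 – July 1, 2001: 26 days → €139,000 × 1.95% × 26/365 = €193.0767
The City of Rockby, July 2 – December 31, 2001: 183 days → €139,000 × 2.9% × 183/365 = €2,021.0219
Total = €4,352.7945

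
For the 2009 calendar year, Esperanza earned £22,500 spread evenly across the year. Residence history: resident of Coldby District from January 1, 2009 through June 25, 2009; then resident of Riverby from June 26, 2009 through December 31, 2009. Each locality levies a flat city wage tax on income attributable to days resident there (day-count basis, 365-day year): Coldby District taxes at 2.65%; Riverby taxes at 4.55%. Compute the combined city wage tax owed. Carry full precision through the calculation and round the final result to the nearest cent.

£817.61

Coldby District, January 1 – June 25, 2009: 176 days → £22,500 × 2.65% × 176/365 = £287.5068
Riverby, June 26 – December 31, 2009: 189 days → £22,500 × 4.55% × 189/365 = £530.1062
Total = £817.6130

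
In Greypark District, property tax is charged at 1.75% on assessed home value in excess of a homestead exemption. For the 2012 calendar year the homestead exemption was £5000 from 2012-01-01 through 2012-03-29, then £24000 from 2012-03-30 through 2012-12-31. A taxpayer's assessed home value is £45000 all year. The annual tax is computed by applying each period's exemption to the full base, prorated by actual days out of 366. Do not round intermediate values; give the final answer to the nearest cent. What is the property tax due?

£448.35

2012-01-01 to 2012-03-29: 89 days, exemption £5000 → (£45000 − £5000) × 1.75% × 89/366 = £170.2186
2012-03-30 to 2012-12-31: 277 days, exemption £24000 → (£45000 − £24000) × 1.75% × 277/366 = £278.1352
Total = £448.3538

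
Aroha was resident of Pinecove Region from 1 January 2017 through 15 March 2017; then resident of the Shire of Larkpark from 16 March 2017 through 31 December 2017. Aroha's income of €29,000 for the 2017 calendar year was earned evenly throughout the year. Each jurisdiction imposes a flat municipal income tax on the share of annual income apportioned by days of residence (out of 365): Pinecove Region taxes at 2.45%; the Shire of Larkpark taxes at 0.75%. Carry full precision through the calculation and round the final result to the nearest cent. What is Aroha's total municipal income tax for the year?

Pinecove Region, 1 January – 15 March 2017: 74 days → €29,000 × 2.45% × 74/365 = €144.0466
The Shire of Larkpark, 16 March – 31 December 2017: 291 days → €29,000 × 0.75% × 291/365 = €173.4041
Total = €317.4507

€317.45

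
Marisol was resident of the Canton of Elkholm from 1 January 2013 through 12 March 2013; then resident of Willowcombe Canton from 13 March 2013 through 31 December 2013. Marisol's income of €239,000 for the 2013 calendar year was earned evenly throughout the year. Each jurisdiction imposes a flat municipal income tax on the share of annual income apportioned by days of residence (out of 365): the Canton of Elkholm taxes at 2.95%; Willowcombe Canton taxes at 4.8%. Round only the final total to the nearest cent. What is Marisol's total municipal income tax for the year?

The Canton of Elkholm, 1 January – 12 March 2013: 71 days → €239,000 × 2.95% × 71/365 = €1,371.4671
Willowcombe Canton, 13 March – 31 December 2013: 294 days → €239,000 × 4.8% × 294/365 = €9,240.4603
Total = €10,611.9274

€10,611.93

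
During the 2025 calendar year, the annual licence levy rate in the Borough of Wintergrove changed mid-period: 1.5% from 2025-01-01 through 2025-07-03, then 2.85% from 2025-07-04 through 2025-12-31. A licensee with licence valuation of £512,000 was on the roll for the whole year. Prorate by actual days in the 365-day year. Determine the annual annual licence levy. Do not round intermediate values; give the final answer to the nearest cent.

£11,107.59

2025-01-01 to 2025-07-03: 184 days at 1.5% → £512,000 × 1.5% × 184/365 = £3,871.5616
2025-07-04 to 2025-12-31: 181 days at 2.85% → £512,000 × 2.85% × 181/365 = £7,236.0329
Total = £11,107.5945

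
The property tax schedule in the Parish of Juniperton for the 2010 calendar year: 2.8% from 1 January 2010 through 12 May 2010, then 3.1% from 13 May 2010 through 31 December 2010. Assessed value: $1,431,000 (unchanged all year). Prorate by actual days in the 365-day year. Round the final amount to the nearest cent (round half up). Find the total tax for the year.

1 January – 12 May 2010: 132 days at 2.8% → $1,431,000 × 2.8% × 132/365 = $14,490.3452
13 May – 31 December 2010: 233 days at 3.1% → $1,431,000 × 3.1% × 233/365 = $28,318.1178
Total = $42,808.4630

$42,808.46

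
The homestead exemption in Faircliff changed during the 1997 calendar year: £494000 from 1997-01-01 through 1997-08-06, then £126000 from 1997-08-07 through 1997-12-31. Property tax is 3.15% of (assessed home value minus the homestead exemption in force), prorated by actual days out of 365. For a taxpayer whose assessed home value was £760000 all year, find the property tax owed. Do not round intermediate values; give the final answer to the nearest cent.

1997-01-01 to 1997-08-06: 218 days, exemption £494000 → (£760000 − £494000) × 3.15% × 218/365 = £5004.4438
1997-08-07 to 1997-12-31: 147 days, exemption £126000 → (£760000 − £126000) × 3.15% × 147/365 = £8043.1151
Total = £13047.5589

£13047.56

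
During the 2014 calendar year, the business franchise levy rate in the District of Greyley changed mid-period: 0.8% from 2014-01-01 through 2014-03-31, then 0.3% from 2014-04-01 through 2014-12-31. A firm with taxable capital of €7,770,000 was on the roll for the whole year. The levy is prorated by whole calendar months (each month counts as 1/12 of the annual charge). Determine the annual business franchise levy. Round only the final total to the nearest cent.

2014-01-01 to 2014-03-31: 3 months at 0.8% → €7,770,000 × 0.8% × 3/12 = €15,540.0000
2014-04-01 to 2014-12-31: 9 months at 0.3% → €7,770,000 × 0.3% × 9/12 = €17,482.5000
Total = €33,022.5000

€33,022.50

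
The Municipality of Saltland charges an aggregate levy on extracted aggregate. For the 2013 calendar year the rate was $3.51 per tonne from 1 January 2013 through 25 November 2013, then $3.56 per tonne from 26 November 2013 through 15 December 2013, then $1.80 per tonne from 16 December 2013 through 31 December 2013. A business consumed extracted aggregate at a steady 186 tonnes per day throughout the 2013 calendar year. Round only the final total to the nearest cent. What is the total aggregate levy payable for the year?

$233,390.94

1 January – 25 November 2013: 329 days × 186 tonnes/day = 61,194 tonnes at $3.51/tonne → $214,790.94
26 November – 15 December 2013: 20 days × 186 tonnes/day = 3,720 tonnes at $3.56/tonne → $13,243.20
16 December – 31 December 2013: 16 days × 186 tonnes/day = 2,976 tonnes at $1.80/tonne → $5,356.80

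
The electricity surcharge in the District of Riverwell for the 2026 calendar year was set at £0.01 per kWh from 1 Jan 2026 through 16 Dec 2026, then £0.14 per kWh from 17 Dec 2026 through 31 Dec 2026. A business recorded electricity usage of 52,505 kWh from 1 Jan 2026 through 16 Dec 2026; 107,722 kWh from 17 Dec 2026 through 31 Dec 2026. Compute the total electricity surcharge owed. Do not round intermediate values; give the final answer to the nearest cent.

£15,606.13

1 Jan – 16 Dec 2026: 52,505 kWh at £0.01/kWh → £525.05
17 Dec – 31 Dec 2026: 107,722 kWh at £0.14/kWh → £15,081.08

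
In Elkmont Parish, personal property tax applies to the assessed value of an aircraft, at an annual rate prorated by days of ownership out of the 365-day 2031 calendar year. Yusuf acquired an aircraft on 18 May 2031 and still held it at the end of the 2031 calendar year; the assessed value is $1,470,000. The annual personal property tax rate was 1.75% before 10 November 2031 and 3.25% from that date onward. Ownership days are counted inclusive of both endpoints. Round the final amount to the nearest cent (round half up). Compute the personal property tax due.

$19,210.68

18 May – 9 November 2031: 176 days at 1.75% → $1,470,000 × 1.75% × 176/365 = $12,404.3836
10 November – 31 December 2031: 52 days at 3.25% → $1,470,000 × 3.25% × 52/365 = $6,806.3014
Total = $19,210.6849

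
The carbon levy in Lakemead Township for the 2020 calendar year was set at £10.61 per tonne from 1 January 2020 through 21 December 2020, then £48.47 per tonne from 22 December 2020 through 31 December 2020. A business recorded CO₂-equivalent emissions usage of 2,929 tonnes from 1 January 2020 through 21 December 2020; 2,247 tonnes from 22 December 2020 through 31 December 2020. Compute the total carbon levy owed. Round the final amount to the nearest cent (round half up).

1 January – 21 December 2020: 2,929 tonnes at £10.61/tonne → £31076.69
22 December – 31 December 2020: 2,247 tonnes at £48.47/tonne → £108912.09

£139988.78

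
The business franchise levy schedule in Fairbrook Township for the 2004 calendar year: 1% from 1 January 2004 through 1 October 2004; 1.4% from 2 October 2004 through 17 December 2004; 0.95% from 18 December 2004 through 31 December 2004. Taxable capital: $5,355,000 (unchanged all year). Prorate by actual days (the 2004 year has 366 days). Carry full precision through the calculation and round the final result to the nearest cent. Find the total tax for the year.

1 January – 1 October 2004: 275 days at 1% → $5,355,000 × 1% × 275/366 = $40,235.6557
2 October – 17 December 2004: 77 days at 1.4% → $5,355,000 × 1.4% × 77/366 = $15,772.3770
18 December – 31 December 2004: 14 days at 0.95% → $5,355,000 × 0.95% × 14/366 = $1,945.9426
Total = $57,953.9754

$57,953.98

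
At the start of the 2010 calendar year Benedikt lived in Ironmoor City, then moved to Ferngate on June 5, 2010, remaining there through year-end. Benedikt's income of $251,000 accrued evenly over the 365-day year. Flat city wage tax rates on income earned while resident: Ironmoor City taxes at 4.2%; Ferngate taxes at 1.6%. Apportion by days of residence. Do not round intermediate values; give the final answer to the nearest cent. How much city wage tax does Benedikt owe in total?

Ironmoor City, January 1 – June 4, 2010: 155 days → $251,000 × 4.2% × 155/365 = $4,476.7397
Ferngate, June 5 – December 31, 2010: 210 days → $251,000 × 1.6% × 210/365 = $2,310.5753
Total = $6,787.3151

$6,787.32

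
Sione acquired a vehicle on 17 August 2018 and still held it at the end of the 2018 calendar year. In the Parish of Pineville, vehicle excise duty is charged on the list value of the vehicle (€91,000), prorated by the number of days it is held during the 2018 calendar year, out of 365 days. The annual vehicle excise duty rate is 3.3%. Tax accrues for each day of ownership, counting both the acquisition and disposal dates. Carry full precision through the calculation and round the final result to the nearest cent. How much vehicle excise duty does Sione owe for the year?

Days held (17 August – 31 December 2018): 137 out of 365
Tax = €91,000 × 3.3% × 137/365 = €1,127.1534

€1,127.15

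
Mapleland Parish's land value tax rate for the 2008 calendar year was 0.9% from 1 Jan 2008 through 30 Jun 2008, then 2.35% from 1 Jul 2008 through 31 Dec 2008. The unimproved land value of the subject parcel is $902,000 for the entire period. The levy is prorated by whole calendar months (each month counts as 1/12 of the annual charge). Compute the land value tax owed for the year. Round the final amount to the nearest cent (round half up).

$14,657.50

1 Jan – 30 Jun 2008: 6 months at 0.9% → $902,000 × 0.9% × 6/12 = $4,059.0000
1 Jul – 31 Dec 2008: 6 months at 2.35% → $902,000 × 2.35% × 6/12 = $10,598.5000
Total = $14,657.5000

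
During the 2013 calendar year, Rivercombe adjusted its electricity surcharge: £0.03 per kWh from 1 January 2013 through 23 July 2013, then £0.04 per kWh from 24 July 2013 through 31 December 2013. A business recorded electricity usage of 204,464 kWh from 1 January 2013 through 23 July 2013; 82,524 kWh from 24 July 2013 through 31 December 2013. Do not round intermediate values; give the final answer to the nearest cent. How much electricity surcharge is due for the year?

1 January – 23 July 2013: 204,464 kWh at £0.03/kWh → £6,133.92
24 July – 31 December 2013: 82,524 kWh at £0.04/kWh → £3,300.96

£9,434.88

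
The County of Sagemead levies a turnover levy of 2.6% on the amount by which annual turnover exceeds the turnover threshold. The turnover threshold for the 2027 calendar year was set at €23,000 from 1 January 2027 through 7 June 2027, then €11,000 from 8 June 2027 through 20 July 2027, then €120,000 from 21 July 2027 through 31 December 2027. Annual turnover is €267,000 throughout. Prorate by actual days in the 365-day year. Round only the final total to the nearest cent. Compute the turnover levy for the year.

€5,247.58

1 January – 7 June 2027: 158 days, exemption €23,000 → (€267,000 − €23,000) × 2.6% × 158/365 = €2,746.1699
8 June – 20 July 2027: 43 days, exemption €11,000 → (€267,000 − €11,000) × 2.6% × 43/365 = €784.1315
21 July – 31 December 2027: 164 days, exemption €120,000 → (€267,000 − €120,000) × 2.6% × 164/365 = €1,717.2822
Total = €5,247.5836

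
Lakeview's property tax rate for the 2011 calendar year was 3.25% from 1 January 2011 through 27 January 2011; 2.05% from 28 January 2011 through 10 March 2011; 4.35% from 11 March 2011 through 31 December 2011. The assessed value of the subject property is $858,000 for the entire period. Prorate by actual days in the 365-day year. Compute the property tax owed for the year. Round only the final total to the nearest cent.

$34,354.08

1 January – 27 January 2011: 27 days at 3.25% → $858,000 × 3.25% × 27/365 = $2,062.7260
28 January – 10 March 2011: 42 days at 2.05% → $858,000 × 2.05% × 42/365 = $2,023.9397
11 March – 31 December 2011: 296 days at 4.35% → $858,000 × 4.35% × 296/365 = $30,267.4192
Total = $34,354.0849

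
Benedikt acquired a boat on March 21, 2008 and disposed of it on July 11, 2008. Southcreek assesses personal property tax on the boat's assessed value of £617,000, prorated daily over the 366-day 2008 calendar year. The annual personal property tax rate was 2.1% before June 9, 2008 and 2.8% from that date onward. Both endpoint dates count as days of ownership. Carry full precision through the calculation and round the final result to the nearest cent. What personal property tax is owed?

£4,389.80

March 21 – June 8, 2008: 80 days at 2.1% → £617,000 × 2.1% × 80/366 = £2,832.1311
June 9 – July 11, 2008: 33 days at 2.8% → £617,000 × 2.8% × 33/366 = £1,557.6721
Total = £4,389.8033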